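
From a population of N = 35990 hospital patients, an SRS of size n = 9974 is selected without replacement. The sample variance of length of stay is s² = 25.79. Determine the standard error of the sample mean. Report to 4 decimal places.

Under SRS without replacement, Var(ȳ) = (1 − f)·s²/n with f = n/N = 9974/35990 = 0.27713254.
Var(ȳ) = (1 − 0.27713254)·25.79/9974 = 0.72286746·0.0025857229 = 0.0018691349.
SE(ȳ) = √(0.0018691349) = 0.0432.

0.0432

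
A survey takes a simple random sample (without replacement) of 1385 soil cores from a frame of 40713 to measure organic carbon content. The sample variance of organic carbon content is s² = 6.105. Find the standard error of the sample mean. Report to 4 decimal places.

Under SRS without replacement, Var(ȳ) = (1 − f)·s²/n with f = n/N = 1385/40713 = 0.03401862.
Var(ȳ) = (1 − 0.03401862)·6.105/1385 = 0.96598138·0.0044079422 = 0.0042579901.
SE(ȳ) = √(0.0042579901) = 0.0653.

0.0653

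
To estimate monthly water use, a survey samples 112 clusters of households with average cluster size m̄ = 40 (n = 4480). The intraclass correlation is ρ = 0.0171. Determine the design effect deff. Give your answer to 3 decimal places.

deff = 1 + (40 − 1)·0.0171 = 1 + 0.6669 = 1.6669.

1.667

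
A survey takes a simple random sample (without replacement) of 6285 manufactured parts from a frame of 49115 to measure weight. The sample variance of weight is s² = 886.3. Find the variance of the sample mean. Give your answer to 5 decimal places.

0.12297

Under SRS without replacement, Var(ȳ) = (1 − f)·s²/n with f = n/N = 6285/49115 = 0.12796498.
Var(ȳ) = (1 − 0.12796498)·886.3/6285 = 0.87203502·0.1410183 = 0.12297289.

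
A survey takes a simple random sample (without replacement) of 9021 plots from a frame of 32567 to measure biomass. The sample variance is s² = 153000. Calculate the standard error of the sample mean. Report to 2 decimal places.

3.50

Under SRS without replacement, Var(ȳ) = (1 − f)·s²/n with f = n/N = 9021/32567 = 0.27699819.
Var(ȳ) = (1 − 0.27699819)·153000/9021 = 0.72300181·16.960426 = 12.262418.
SE(ȳ) = √(12.262418) = 3.50.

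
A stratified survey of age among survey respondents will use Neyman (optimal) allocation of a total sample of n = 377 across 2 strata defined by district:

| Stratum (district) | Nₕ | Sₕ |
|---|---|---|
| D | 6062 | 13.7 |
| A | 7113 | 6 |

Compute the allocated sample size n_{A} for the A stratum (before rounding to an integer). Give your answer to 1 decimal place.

128.0

Neyman allocation: nₕ = n·NₕSₕ / Σⱼ NⱼSⱼ.
Σ NⱼSⱼ = 6062·13.7 + 7113·6 = 125727.4.
n_{A} = 377·7113·6 / 125727.4 = 128.0.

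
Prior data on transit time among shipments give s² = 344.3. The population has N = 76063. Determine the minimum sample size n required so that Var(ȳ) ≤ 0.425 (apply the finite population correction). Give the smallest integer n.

Without fpc, n₀ = s²/D = 344.3/0.425 = 810.1176.
With fpc, (1 − n/N)·s²/n ≤ D requires n ≥ n₀/(1 + n₀/N) = 810.1176/(1 + 810.1176/76063) = 801.5803.
Rounding up, n = 802.

802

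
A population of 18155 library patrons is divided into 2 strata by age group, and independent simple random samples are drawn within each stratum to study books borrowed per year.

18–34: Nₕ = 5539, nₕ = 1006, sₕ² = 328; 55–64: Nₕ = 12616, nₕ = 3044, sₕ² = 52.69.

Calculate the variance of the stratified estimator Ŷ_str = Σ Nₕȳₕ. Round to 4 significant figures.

1.028 × 10^7

Var(Ŷ_str) = Σₕ Nₕ²(1 − fₕ)sₕ²/nₕ.
18–34: 5539²·(1 − 1006/5539)·328/1006 = 8.1863997 × 10^6.
55–64: 12616²·(1 − 3044/12616)·52.69/3044 = 2.0902966 × 10^6.
Sum = 1.0276696 × 10^7.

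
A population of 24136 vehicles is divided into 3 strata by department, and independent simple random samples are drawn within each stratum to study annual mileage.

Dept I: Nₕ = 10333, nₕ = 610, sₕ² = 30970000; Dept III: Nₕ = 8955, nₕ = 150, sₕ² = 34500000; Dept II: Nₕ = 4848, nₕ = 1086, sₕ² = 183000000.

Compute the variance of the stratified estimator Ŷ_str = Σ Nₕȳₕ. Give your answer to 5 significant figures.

2.6309 × 10^13

Var(Ŷ_str) = Σₕ Nₕ²(1 − fₕ)sₕ²/nₕ.
Dept I: 10333²·(1 − 610/10333)·30970000/610 = 5.1007975 × 10^12.
Dept III: 8955²·(1 − 150/8955)·34500000/150 = 1.8135218 × 10^13.
Dept II: 4848²·(1 − 1086/4848)·183000000/1086 = 3.0732838 × 10^12.
Sum = 2.6309299 × 10^13.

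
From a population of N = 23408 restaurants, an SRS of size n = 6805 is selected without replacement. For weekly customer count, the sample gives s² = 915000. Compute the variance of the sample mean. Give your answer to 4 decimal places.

95.3708

Under SRS without replacement, Var(ȳ) = (1 − f)·s²/n with f = n/N = 6805/23408 = 0.29071258.
Var(ȳ) = (1 − 0.29071258)·915000/6805 = 0.70928742·134.45996 = 95.370756.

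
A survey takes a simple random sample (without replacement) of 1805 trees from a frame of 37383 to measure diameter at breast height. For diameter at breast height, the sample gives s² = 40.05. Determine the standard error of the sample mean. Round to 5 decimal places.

Under SRS without replacement, Var(ȳ) = (1 − f)·s²/n with f = n/N = 1805/37383 = 0.04828398.
Var(ȳ) = (1 − 0.04828398)·40.05/1805 = 0.95171602·0.022188366 = 0.021117023.
SE(ȳ) = √(0.021117023) = 0.14532.

0.14532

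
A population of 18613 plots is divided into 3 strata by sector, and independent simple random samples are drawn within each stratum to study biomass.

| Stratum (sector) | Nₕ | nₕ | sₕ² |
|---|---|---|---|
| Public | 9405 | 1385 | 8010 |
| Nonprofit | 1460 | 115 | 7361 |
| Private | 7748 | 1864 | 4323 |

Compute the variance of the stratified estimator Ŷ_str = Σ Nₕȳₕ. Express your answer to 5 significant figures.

Var(Ŷ_str) = Σₕ Nₕ²(1 − fₕ)sₕ²/nₕ.
Public: 9405²·(1 − 1385/9405)·8010/1385 = 4.3623038 × 10^8.
Nonprofit: 1460²·(1 − 115/1460)·7361/115 = 1.2569388 × 10^8.
Private: 7748²·(1 − 1864/7748)·4323/1864 = 1.0573082 × 10^8.
Sum = 6.6765508 × 10^8.

6.6766 × 10^8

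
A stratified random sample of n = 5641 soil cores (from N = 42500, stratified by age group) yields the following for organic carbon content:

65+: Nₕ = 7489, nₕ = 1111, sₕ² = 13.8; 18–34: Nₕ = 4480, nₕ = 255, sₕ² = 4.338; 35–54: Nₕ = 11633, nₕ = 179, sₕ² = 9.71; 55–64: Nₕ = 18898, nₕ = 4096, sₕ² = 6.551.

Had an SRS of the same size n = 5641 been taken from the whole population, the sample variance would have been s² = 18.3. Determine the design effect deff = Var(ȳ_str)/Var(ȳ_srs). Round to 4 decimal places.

Var(ȳ_str) = Σ Wₕ²(1−fₕ)sₕ²/nₕ with Wₕ = Nₕ/42500:
  65+: (7489/42500)²·(1−1111/7489)·13.8/1111 = 3.2846985 × 10^-4
  18–34: (4480/42500)²·(1−255/4480)·4.338/255 = 1.7826917 × 10^-4
  35–54: (11633/42500)²·(1−179/11633)·9.71/179 = 0.0040016329
  55–64: (18898/42500)²·(1−4096/18898)·6.551/4096 = 2.4768861 × 10^-4
  → Var(ȳ_str) = 0.0047560605.
Var(ȳ_srs) = (1 − 5641/42500)·18.3/5641 = 0.0028135174.
deff = 0.0047560605 / 0.0028135174 = 1.6904.

1.6904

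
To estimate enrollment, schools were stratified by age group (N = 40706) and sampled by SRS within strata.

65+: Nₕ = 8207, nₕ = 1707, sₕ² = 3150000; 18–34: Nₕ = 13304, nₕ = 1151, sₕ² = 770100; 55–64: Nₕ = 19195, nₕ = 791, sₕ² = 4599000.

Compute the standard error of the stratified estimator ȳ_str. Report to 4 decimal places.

Var(ȳ_str) = Σₕ Wₕ²(1 − fₕ)sₕ²/nₕ with Wₕ = Nₕ/N, N = 40706.
65+: Wₕ = 0.20161647; term = 0.20161647²·(1 − 0.20799318)·3150000/1707 = 59.409783.
18–34: Wₕ = 0.32683143; term = 0.32683143²·(1 − 0.08651533)·770100/1151 = 65.286093.
55–64: Wₕ = 0.47155211; term = 0.47155211²·(1 − 0.04120865)·4599000/791 = 1239.5682.
Sum = 1364.2641.
SE = √(1364.2641) = 36.9359.

36.9359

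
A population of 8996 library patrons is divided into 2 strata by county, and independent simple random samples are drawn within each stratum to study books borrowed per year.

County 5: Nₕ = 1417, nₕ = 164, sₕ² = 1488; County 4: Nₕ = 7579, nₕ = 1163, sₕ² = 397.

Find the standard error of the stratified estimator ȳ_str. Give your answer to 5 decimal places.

0.63574

Var(ȳ_str) = Σₕ Wₕ²(1 − fₕ)sₕ²/nₕ with Wₕ = Nₕ/N, N = 8996.
County 5: Wₕ = 0.15751445; term = 0.15751445²·(1 − 0.11573747)·1488/164 = 0.19905868.
County 4: Wₕ = 0.84248555; term = 0.84248555²·(1 − 0.15345032)·397/1163 = 0.20511063.
Sum = 0.40416931.
SE = √(0.40416931) = 0.63574.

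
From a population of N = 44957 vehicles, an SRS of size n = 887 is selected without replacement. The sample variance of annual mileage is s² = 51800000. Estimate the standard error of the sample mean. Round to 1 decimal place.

Under SRS without replacement, Var(ȳ) = (1 − f)·s²/n with f = n/N = 887/44957 = 0.01972996.
Var(ȳ) = (1 − 0.01972996)·51800000/887 = 0.98027004·58399.098 = 57246.886.
SE(ȳ) = √(57246.886) = 239.3.

239.3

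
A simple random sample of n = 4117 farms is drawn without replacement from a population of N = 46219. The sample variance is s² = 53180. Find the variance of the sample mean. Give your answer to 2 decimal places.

11.77

Under SRS without replacement, Var(ȳ) = (1 − f)·s²/n with f = n/N = 4117/46219 = 0.08907592.
Var(ȳ) = (1 − 0.08907592)·53180/4117 = 0.91092408·12.917173 = 11.766564.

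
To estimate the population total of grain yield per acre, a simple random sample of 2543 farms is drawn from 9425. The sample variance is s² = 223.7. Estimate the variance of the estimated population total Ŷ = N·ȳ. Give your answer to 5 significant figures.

Var(Ŷ) = N²·Var(ȳ) = N²·(1 − n/N)·s²/n.
f = 2543/9425 = 0.26981432; Var(ȳ) = 0.73018568·223.7/2543 = 0.06423222.
Var(Ŷ) = 9425² · 0.06423222 = 5.7057882 × 10^6.

5.7058 × 10^6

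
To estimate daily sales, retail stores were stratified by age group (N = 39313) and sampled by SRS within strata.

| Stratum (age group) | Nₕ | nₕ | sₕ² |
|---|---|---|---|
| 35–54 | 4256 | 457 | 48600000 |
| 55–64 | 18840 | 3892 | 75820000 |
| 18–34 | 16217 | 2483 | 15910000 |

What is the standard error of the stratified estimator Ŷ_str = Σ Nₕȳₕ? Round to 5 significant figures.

Var(Ŷ_str) = Σₕ Nₕ²(1 − fₕ)sₕ²/nₕ.
35–54: 4256²·(1 − 457/4256)·48600000/457 = 1.7194557 × 10^12.
55–64: 18840²·(1 − 3892/18840)·75820000/3892 = 5.4862417 × 10^12.
18–34: 16217²·(1 − 2483/16217)·15910000/2483 = 1.4271217 × 10^12.
Sum = 8.6328191 × 10^12.
SE = √(8.6328191 × 10^12) = 2.9382 × 10^6.

2.9382 × 10^6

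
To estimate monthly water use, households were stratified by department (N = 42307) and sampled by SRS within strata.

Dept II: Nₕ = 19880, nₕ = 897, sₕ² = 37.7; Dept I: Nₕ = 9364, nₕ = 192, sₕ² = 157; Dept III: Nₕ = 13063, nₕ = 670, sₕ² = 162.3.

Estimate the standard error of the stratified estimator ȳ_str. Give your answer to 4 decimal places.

Var(ȳ_str) = Σₕ Wₕ²(1 − fₕ)sₕ²/nₕ with Wₕ = Nₕ/N, N = 42307.
Dept II: Wₕ = 0.46989860; term = 0.46989860²·(1 − 0.04512072)·37.7/897 = 0.008861468.
Dept I: Wₕ = 0.22133453; term = 0.22133453²·(1 − 0.02050406)·157/192 = 0.039237327.
Dept III: Wₕ = 0.30876687; term = 0.30876687²·(1 − 0.05128990)·162.3/670 = 0.021909811.
Sum = 0.070008606.
SE = √(0.070008606) = 0.2646.

0.2646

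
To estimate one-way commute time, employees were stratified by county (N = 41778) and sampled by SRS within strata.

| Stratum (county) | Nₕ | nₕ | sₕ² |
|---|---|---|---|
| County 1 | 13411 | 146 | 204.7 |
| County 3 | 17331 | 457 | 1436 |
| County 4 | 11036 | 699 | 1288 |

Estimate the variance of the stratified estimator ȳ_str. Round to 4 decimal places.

Var(ȳ_str) = Σₕ Wₕ²(1 − fₕ)sₕ²/nₕ with Wₕ = Nₕ/N, N = 41778.
County 1: Wₕ = 0.32100627; term = 0.32100627²·(1 − 0.01088659)·204.7/146 = 0.14290194.
County 3: Wₕ = 0.41483556; term = 0.41483556²·(1 − 0.02636893)·1436/457 = 0.52648332.
County 4: Wₕ = 0.26415817; term = 0.26415817²·(1 − 0.06333817)·1288/699 = 0.12043414.
Sum = 0.7898194.

0.7898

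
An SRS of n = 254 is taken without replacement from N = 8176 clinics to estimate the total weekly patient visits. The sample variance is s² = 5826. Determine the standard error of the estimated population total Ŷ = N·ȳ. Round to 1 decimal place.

38544.0

Var(Ŷ) = N²·Var(ȳ) = N²·(1 − n/N)·s²/n.
f = 254/8176 = 0.03106654; Var(ȳ) = 0.96893346·5826/254 = 22.224434.
Var(Ŷ) = 8176² · 22.224434 = 1.4856362 × 10^9.
SE(Ŷ) = √(1.4856362 × 10^9) = 38544.0.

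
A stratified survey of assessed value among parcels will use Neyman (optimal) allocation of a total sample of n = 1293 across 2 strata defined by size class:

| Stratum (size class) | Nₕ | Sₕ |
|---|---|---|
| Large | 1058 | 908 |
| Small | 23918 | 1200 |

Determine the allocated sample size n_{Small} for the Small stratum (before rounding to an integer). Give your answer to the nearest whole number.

1251

Neyman allocation: nₕ = n·NₕSₕ / Σⱼ NⱼSⱼ.
Σ NⱼSⱼ = 1058·908 + 23918·1200 = 2.9662264 × 10^7.
n_{Small} = 1293·23918·1200 / (2.9662264 × 10^7) = 1251.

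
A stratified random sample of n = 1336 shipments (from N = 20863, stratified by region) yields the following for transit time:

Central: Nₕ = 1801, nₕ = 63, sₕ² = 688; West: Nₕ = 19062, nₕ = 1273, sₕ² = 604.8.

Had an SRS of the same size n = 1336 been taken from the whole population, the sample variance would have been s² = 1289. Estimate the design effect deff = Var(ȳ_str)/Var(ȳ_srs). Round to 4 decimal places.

0.4968

Var(ȳ_str) = Σ Wₕ²(1−fₕ)sₕ²/nₕ with Wₕ = Nₕ/20863:
  Central: (1801/20863)²·(1−63/1801)·688/63 = 0.078534025
  West: (19062/20863)²·(1−1273/19062)·604.8/1273 = 0.37012623
  → Var(ȳ_str) = 0.44866026.
Var(ȳ_srs) = (1 − 1336/20863)·1289/1336 = 0.90303634.
deff = 0.44866026 / 0.90303634 = 0.4968.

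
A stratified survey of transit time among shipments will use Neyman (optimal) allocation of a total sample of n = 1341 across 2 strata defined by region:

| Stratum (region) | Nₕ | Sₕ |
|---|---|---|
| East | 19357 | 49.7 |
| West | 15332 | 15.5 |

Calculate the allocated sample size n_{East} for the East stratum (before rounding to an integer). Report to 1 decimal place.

1075.4

Neyman allocation: nₕ = n·NₕSₕ / Σⱼ NⱼSⱼ.
Σ NⱼSⱼ = 19357·49.7 + 15332·15.5 = 1.1996889 × 10^6.
n_{East} = 1341·19357·49.7 / (1.1996889 × 10^6) = 1075.4.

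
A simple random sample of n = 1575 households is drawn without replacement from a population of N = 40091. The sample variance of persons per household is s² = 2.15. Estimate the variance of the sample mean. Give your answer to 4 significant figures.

0.001311

Under SRS without replacement, Var(ȳ) = (1 − f)·s²/n with f = n/N = 1575/40091 = 0.03928563.
Var(ȳ) = (1 − 0.03928563)·2.15/1575 = 0.96071437·0.0013650794 = 0.0013114514.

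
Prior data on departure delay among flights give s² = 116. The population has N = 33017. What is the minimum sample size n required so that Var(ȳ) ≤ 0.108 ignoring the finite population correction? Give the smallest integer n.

Without fpc, n₀ = s²/D = 116/0.108 = 1074.0741.
Rounding up, n = 1075.

1075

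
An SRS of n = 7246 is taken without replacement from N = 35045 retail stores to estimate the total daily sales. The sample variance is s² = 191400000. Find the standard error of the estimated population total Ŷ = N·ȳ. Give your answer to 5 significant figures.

5.0728 × 10^6

Var(Ŷ) = N²·Var(ȳ) = N²·(1 − n/N)·s²/n.
f = 7246/35045 = 0.20676273; Var(ȳ) = 0.79323727·191400000/7246 = 20953.024.
Var(Ŷ) = 35045² · 20953.024 = 2.5733499 × 10^13.
SE(Ŷ) = √(2.5733499 × 10^13) = 5.0728 × 10^6.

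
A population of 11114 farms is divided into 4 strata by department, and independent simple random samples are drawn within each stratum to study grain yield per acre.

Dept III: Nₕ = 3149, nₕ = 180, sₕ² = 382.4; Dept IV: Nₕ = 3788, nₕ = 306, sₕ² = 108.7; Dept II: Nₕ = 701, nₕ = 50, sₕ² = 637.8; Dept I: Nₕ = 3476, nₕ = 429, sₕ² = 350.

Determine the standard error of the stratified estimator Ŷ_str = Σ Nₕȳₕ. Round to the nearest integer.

Var(Ŷ_str) = Σₕ Nₕ²(1 − fₕ)sₕ²/nₕ.
Dept III: 3149²·(1 − 180/3149)·382.4/180 = 1.9862241 × 10^7.
Dept IV: 3788²·(1 − 306/3788)·108.7/306 = 4.685402 × 10^6.
Dept II: 701²·(1 − 50/701)·637.8/50 = 5.8212134 × 10^6.
Dept I: 3476²·(1 − 429/3476)·350/429 = 8.6409795 × 10^6.
Sum = 3.9009836 × 10^7.
SE = √(3.9009836 × 10^7) = 6246.

6246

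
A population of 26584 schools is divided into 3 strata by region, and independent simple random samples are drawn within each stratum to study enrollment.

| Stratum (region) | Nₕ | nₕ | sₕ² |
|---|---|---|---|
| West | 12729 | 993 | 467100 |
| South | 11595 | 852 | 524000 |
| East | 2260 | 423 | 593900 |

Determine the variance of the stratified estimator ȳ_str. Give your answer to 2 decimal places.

216.09

Var(ȳ_str) = Σₕ Wₕ²(1 − fₕ)sₕ²/nₕ with Wₕ = Nₕ/N, N = 26584.
West: Wₕ = 0.47882185; term = 0.47882185²·(1 − 0.07801084)·467100/993 = 99.433872.
South: Wₕ = 0.43616461; term = 0.43616461²·(1 − 0.07347995)·524000/852 = 108.40451.
East: Wₕ = 0.08501354; term = 0.08501354²·(1 − 0.18716814)·593900/423 = 8.2480236.
Sum = 216.08641.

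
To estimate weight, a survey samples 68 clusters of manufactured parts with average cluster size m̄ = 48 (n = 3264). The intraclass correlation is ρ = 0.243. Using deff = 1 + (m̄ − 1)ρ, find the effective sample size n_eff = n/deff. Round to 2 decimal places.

deff = 1 + (48 − 1)·0.243 = 1 + 11.421 = 12.421.
n_eff = 3264 / 12.421 = 262.78.

262.78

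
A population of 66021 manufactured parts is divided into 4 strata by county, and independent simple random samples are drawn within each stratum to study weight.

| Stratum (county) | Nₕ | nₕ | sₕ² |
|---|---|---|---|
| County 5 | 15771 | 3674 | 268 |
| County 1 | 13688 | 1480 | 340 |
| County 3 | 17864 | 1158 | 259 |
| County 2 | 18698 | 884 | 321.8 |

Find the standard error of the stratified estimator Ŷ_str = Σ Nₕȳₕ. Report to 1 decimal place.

Var(Ŷ_str) = Σₕ Nₕ²(1 − fₕ)sₕ²/nₕ.
County 5: 15771²·(1 − 3674/15771)·268/3674 = 1.3916581 × 10^7.
County 1: 13688²·(1 − 1480/13688)·340/1480 = 3.8388551 × 10^7.
County 3: 17864²·(1 − 1158/17864)·259/1158 = 6.6748635 × 10^7.
County 2: 18698²·(1 − 884/18698)·321.8/884 = 1.2125241 × 10^8.
Sum = 2.4030618 × 10^8.
SE = √(2.4030618 × 10^8) = 15501.8.

15501.8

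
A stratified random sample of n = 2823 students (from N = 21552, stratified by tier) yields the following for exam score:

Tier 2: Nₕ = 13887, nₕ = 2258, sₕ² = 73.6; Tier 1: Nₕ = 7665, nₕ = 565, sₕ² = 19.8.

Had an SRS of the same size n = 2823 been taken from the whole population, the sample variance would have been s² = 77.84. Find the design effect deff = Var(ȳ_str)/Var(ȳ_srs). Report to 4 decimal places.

0.6443

Var(ȳ_str) = Σ Wₕ²(1−fₕ)sₕ²/nₕ with Wₕ = Nₕ/21552:
  Tier 2: (13887/21552)²·(1−2258/13887)·73.6/2258 = 0.011332599
  Tier 1: (7665/21552)²·(1−565/7665)·19.8/565 = 0.0041059352
  → Var(ȳ_str) = 0.015438534.
Var(ȳ_srs) = (1 − 2823/21552)·77.84/2823 = 0.023961774.
deff = 0.015438534 / 0.023961774 = 0.6443.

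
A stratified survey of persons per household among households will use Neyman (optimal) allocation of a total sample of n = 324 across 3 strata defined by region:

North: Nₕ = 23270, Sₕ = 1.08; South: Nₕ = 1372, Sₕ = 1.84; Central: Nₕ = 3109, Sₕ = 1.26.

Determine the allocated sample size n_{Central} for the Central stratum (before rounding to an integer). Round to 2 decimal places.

Neyman allocation: nₕ = n·NₕSₕ / Σⱼ NⱼSⱼ.
Σ NⱼSⱼ = 23270·1.08 + 1372·1.84 + 3109·1.26 = 31573.42.
n_{Central} = 324·3109·1.26 / 31573.42 = 40.20.

40.20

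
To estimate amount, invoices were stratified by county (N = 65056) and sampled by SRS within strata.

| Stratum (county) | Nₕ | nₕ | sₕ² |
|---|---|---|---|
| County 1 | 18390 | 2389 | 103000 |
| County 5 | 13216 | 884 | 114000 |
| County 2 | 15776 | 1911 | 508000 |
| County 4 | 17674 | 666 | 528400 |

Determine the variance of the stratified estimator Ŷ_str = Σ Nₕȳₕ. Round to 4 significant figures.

3.303 × 10^11

Var(Ŷ_str) = Σₕ Nₕ²(1 − fₕ)sₕ²/nₕ.
County 1: 18390²·(1 − 2389/18390)·103000/2389 = 1.2686737 × 10^10.
County 5: 13216²·(1 − 884/13216)·114000/884 = 2.1017746 × 10^10.
County 2: 15776²·(1 − 1911/15776)·508000/1911 = 5.8145994 × 10^10.
County 4: 17674²·(1 − 666/17674)·528400/666 = 2.3849357 × 10^11.
Sum = 3.3034405 × 10^11.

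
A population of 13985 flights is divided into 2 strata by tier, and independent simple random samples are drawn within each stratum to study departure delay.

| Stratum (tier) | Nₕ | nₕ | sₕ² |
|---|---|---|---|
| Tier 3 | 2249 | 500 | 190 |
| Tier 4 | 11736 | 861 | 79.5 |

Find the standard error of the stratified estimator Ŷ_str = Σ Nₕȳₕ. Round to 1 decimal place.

3644.1

Var(Ŷ_str) = Σₕ Nₕ²(1 − fₕ)sₕ²/nₕ.
Tier 3: 2249²·(1 − 500/2249)·190/500 = 1.4947304 × 10^6.
Tier 4: 11736²·(1 − 861/11736)·79.5/861 = 1.1784559 × 10^7.
Sum = 1.3279289 × 10^7.
SE = √(1.3279289 × 10^7) = 3644.1.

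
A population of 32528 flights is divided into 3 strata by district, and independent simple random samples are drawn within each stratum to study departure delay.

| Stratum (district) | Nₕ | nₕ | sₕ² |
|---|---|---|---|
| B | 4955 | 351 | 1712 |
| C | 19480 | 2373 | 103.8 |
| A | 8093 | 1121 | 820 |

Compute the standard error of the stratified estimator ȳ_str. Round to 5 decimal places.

Var(ȳ_str) = Σₕ Wₕ²(1 − fₕ)sₕ²/nₕ with Wₕ = Nₕ/N, N = 32528.
B: Wₕ = 0.15233030; term = 0.15233030²·(1 − 0.07083754)·1712/351 = 0.1051625.
C: Wₕ = 0.59886867; term = 0.59886867²·(1 − 0.12181725)·103.8/2373 = 0.013776779.
A: Wₕ = 0.24880103; term = 0.24880103²·(1 − 0.13851477)·820/1121 = 0.039008606.
Sum = 0.15794789.
SE = √(0.15794789) = 0.39743.

0.39743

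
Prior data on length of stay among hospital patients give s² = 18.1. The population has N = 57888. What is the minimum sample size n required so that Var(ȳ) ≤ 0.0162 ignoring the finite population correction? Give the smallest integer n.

1118

Without fpc, n₀ = s²/D = 18.1/0.0162 = 1117.2840.
Rounding up, n = 1118.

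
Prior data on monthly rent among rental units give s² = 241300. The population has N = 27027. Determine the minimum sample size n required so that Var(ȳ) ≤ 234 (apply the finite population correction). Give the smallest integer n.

994

Without fpc, n₀ = s²/D = 241300/234 = 1031.1966.
With fpc, (1 − n/N)·s²/n ≤ D requires n ≥ n₀/(1 + n₀/N) = 1031.1966/(1 + 1031.1966/27027) = 993.2980.
Rounding up, n = 994.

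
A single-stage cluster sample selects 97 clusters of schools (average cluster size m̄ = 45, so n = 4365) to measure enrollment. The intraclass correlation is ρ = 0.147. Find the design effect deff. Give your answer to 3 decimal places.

7.468

deff = 1 + (45 − 1)·0.147 = 1 + 6.468 = 7.468.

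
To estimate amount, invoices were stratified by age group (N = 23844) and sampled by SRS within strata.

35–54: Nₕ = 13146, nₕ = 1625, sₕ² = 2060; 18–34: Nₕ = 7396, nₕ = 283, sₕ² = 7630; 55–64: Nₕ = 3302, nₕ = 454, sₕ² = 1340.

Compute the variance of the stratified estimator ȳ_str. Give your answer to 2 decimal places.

2.88

Var(ȳ_str) = Σₕ Wₕ²(1 − fₕ)sₕ²/nₕ with Wₕ = Nₕ/N, N = 23844.
35–54: Wₕ = 0.55133367; term = 0.55133367²·(1 − 0.12361175)·2060/1625 = 0.33770651.
18–34: Wₕ = 0.31018286; term = 0.31018286²·(1 − 0.03826393)·7630/283 = 2.4947647.
55–64: Wₕ = 0.13848348; term = 0.13848348²·(1 − 0.13749243)·1340/454 = 0.048821124.
Sum = 2.8812923.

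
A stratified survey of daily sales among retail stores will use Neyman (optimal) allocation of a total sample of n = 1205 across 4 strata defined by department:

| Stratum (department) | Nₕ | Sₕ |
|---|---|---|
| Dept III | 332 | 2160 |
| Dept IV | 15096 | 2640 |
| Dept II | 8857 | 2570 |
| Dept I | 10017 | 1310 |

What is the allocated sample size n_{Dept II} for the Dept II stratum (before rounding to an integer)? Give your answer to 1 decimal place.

Neyman allocation: nₕ = n·NₕSₕ / Σⱼ NⱼSⱼ.
Σ NⱼSⱼ = 332·2160 + 15096·2640 + 8857·2570 + 10017·1310 = 7.645532 × 10^7.
n_{Dept II} = 1205·8857·2570 / (7.645532 × 10^7) = 358.8.

358.8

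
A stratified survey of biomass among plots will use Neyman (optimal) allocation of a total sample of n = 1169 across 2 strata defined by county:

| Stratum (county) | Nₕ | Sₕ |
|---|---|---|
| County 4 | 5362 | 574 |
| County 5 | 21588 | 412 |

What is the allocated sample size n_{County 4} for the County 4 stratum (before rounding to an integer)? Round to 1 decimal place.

300.5

Neyman allocation: nₕ = n·NₕSₕ / Σⱼ NⱼSⱼ.
Σ NⱼSⱼ = 5362·574 + 21588·412 = 1.1972044 × 10^7.
n_{County 4} = 1169·5362·574 / (1.1972044 × 10^7) = 300.5.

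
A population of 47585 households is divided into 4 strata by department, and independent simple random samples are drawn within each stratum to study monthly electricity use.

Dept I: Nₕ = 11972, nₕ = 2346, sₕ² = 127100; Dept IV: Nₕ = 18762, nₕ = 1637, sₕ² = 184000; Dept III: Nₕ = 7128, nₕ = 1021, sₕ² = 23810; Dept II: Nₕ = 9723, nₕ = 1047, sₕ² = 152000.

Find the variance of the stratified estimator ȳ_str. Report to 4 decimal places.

24.5633

Var(ȳ_str) = Σₕ Wₕ²(1 − fₕ)sₕ²/nₕ with Wₕ = Nₕ/N, N = 47585.
Dept I: Wₕ = 0.25159189; term = 0.25159189²·(1 − 0.19595723)·127100/2346 = 2.7573377.
Dept IV: Wₕ = 0.39428391; term = 0.39428391²·(1 − 0.08725083)·184000/1637 = 15.949193.
Dept III: Wₕ = 0.14979510; term = 0.14979510²·(1 − 0.14323793)·23810/1021 = 0.44832104.
Dept II: Wₕ = 0.20432910; term = 0.20432910²·(1 − 0.10768281)·152000/1047 = 5.4084969.
Sum = 24.563349.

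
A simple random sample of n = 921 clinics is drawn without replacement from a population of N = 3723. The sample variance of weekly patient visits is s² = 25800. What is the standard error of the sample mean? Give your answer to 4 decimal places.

4.5916

Under SRS without replacement, Var(ȳ) = (1 − f)·s²/n with f = n/N = 921/3723 = 0.24738114.
Var(ȳ) = (1 − 0.24738114)·25800/921 = 0.75261886·28.013029 = 21.083134.
SE(ȳ) = √(21.083134) = 4.5916.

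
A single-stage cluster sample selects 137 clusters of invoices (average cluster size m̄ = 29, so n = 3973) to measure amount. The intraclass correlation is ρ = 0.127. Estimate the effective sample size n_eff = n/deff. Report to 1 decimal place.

deff = 1 + (29 − 1)·0.127 = 1 + 3.556 = 4.556.
n_eff = 3973 / 4.556 = 872.0.

872.0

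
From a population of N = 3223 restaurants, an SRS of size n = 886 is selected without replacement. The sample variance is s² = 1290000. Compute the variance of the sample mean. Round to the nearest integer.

1056

Under SRS without replacement, Var(ȳ) = (1 − f)·s²/n with f = n/N = 886/3223 = 0.27489916.
Var(ȳ) = (1 − 0.27489916)·1290000/886 = 0.72510084·1455.9819 = 1055.7337.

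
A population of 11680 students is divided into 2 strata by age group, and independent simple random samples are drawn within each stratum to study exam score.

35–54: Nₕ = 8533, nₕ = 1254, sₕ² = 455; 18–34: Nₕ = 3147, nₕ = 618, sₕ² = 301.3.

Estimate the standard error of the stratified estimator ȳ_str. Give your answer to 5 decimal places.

0.44004

Var(ȳ_str) = Σₕ Wₕ²(1 − fₕ)sₕ²/nₕ with Wₕ = Nₕ/N, N = 11680.
35–54: Wₕ = 0.73056507; term = 0.73056507²·(1 − 0.14695887)·455/1254 = 0.1651968.
18–34: Wₕ = 0.26943493; term = 0.26943493²·(1 − 0.19637750)·301.3/618 = 0.028442682.
Sum = 0.19363948.
SE = √(0.19363948) = 0.44004.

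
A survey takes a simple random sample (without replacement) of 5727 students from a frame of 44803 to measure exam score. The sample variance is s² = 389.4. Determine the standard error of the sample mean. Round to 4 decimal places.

0.2435

Under SRS without replacement, Var(ȳ) = (1 − f)·s²/n with f = n/N = 5727/44803 = 0.12782626.
Var(ȳ) = (1 − 0.12782626)·389.4/5727 = 0.87217374·0.067993714 = 0.059302332.
SE(ȳ) = √(0.059302332) = 0.2435.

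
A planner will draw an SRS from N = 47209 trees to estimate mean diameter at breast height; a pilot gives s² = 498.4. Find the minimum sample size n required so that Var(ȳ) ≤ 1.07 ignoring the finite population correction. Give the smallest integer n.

Without fpc, n₀ = s²/D = 498.4/1.07 = 465.7944.
Rounding up, n = 466.

466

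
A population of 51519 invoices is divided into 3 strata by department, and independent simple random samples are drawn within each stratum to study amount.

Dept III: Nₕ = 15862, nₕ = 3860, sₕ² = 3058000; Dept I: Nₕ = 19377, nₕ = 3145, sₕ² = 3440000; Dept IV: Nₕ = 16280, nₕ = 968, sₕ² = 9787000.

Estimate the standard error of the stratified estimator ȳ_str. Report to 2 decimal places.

33.70

Var(ȳ_str) = Σₕ Wₕ²(1 − fₕ)sₕ²/nₕ with Wₕ = Nₕ/N, N = 51519.
Dept III: Wₕ = 0.30788641; term = 0.30788641²·(1 − 0.24334888)·3058000/3860 = 56.823358.
Dept I: Wₕ = 0.37611367; term = 0.37611367²·(1 − 0.16230583)·3440000/3145 = 129.61687.
Dept IV: Wₕ = 0.31599992; term = 0.31599992²·(1 − 0.05945946)·9787000/968 = 949.5672.
Sum = 1136.0074.
SE = √(1136.0074) = 33.70.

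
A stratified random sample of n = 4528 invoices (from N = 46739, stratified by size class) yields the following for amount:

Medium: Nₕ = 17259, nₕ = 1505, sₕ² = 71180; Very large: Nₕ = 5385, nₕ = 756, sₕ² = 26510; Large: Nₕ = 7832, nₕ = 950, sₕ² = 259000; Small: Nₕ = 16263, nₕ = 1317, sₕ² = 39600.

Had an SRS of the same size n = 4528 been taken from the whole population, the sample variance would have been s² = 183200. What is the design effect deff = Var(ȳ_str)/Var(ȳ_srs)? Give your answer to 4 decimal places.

Var(ȳ_str) = Σ Wₕ²(1−fₕ)sₕ²/nₕ with Wₕ = Nₕ/46739:
  Medium: (17259/46739)²·(1−1505/17259)·71180/1505 = 5.8866623
  Very large: (5385/46739)²·(1−756/5385)·26510/756 = 0.40013081
  Large: (7832/46739)²·(1−950/7832)·259000/950 = 6.7267405
  Small: (16263/46739)²·(1−1317/16263)·39600/1317 = 3.345617
  → Var(ȳ_str) = 16.359151.
Var(ȳ_srs) = (1 − 4528/46739)·183200/4528 = 36.539725.
deff = 16.359151 / 36.539725 = 0.4477.

0.4477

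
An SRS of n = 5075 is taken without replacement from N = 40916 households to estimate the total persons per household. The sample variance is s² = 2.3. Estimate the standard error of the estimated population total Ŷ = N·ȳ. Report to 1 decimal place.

Var(Ŷ) = N²·Var(ȳ) = N²·(1 − n/N)·s²/n.
f = 5075/40916 = 0.12403461; Var(ȳ) = 0.87596539·2.3/5075 = 3.9698924 × 10^-4.
Var(Ŷ) = 40916² · (3.9698924 × 10^-4) = 664607.25.
SE(Ŷ) = √(664607.25) = 815.2.

815.2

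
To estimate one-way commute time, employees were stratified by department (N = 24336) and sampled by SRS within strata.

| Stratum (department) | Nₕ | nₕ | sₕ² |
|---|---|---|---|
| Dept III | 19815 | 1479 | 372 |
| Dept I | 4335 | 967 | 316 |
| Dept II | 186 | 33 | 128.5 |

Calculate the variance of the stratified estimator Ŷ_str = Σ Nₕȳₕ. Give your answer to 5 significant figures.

9.6267 × 10^7

Var(Ŷ_str) = Σₕ Nₕ²(1 − fₕ)sₕ²/nₕ.
Dept III: 19815²·(1 − 1479/19815)·372/1479 = 9.138469 × 10^7.
Dept I: 4335²·(1 − 967/4335)·316/967 = 4.771136 × 10^6.
Dept II: 186²·(1 − 33/186)·128.5/33 = 110813.73.
Sum = 9.626664 × 10^7.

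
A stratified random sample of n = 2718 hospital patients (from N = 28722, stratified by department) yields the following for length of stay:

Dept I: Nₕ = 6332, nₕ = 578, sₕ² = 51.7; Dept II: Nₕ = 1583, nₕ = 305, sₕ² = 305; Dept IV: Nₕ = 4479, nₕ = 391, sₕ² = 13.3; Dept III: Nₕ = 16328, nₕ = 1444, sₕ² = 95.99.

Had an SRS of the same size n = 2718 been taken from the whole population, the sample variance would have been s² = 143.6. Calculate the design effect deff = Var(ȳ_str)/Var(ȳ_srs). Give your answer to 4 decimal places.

Var(ȳ_str) = Σ Wₕ²(1−fₕ)sₕ²/nₕ with Wₕ = Nₕ/28722:
  Dept I: (6332/28722)²·(1−578/6332)·51.7/578 = 0.0039504277
  Dept II: (1583/28722)²·(1−305/1583)·305/305 = 0.0024523498
  Dept IV: (4479/28722)²·(1−391/4479)·13.3/391 = 7.5498353 × 10^-4
  Dept III: (16328/28722)²·(1−1444/16328)·95.99/1444 = 0.019583129
  → Var(ȳ_str) = 0.02674089.
Var(ȳ_srs) = (1 − 2718/28722)·143.6/2718 = 0.047833314.
deff = 0.02674089 / 0.047833314 = 0.5590.

0.5590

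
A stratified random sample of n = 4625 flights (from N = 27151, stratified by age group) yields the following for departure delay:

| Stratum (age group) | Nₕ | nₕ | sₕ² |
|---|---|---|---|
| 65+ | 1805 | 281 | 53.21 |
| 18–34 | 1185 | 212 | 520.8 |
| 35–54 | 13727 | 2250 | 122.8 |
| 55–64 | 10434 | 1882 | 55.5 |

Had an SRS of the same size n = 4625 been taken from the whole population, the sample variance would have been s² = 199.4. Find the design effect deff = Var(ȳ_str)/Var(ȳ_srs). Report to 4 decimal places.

0.5531

Var(ȳ_str) = Σ Wₕ²(1−fₕ)sₕ²/nₕ with Wₕ = Nₕ/27151:
  65+: (1805/27151)²·(1−281/1805)·53.21/281 = 7.0660621 × 10^-4
  18–34: (1185/27151)²·(1−212/1185)·520.8/212 = 0.0038423299
  35–54: (13727/27151)²·(1−2250/13727)·122.8/2250 = 0.011664019
  55–64: (10434/27151)²·(1−1882/10434)·55.5/1882 = 0.0035696056
  → Var(ȳ_str) = 0.019782561.
Var(ȳ_srs) = (1 − 4625/27151)·199.4/4625 = 0.035769401.
deff = 0.019782561 / 0.035769401 = 0.5531.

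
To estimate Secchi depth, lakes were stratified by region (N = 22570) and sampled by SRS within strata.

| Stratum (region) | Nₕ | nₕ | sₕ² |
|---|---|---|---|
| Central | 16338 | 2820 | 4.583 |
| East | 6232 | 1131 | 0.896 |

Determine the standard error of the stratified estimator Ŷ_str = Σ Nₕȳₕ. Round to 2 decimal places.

619.77

Var(Ŷ_str) = Σₕ Nₕ²(1 − fₕ)sₕ²/nₕ.
Central: 16338²·(1 − 2820/16338)·4.583/2820 = 358931.92.
East: 6232²·(1 − 1131/6232)·0.896/1131 = 25184.201.
Sum = 384116.12.
SE = √(384116.12) = 619.77.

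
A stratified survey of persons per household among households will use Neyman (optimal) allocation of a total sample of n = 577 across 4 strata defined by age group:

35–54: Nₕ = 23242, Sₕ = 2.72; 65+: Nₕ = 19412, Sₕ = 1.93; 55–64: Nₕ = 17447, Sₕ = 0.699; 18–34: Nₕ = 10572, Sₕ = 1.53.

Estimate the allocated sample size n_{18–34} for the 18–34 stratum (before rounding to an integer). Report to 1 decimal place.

72.3

Neyman allocation: nₕ = n·NₕSₕ / Σⱼ NⱼSⱼ.
Σ NⱼSⱼ = 23242·2.72 + 19412·1.93 + 17447·0.699 + 10572·1.53 = 129054.01.
n_{18–34} = 577·10572·1.53 / 129054.01 = 72.3.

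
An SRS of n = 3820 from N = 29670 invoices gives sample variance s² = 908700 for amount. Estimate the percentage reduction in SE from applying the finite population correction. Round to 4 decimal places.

6.6592

f = n/N = 3820/29670 = 0.12874958.
SE_no-fpc = √(s²/n) = 15.423345; SE_fpc = √((1−f)s²/n) = 14.396273.
Ratio = √(1−f) = 0.93340796. Reduction = 100·(1 − 0.93340796) = 6.6592%.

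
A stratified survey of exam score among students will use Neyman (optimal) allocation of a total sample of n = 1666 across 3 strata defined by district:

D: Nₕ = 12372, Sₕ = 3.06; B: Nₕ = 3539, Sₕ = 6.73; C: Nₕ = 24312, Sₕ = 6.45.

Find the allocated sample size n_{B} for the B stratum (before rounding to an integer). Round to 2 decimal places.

Neyman allocation: nₕ = n·NₕSₕ / Σⱼ NⱼSⱼ.
Σ NⱼSⱼ = 12372·3.06 + 3539·6.73 + 24312·6.45 = 218488.19.
n_{B} = 1666·3539·6.73 / 218488.19 = 181.61.

181.61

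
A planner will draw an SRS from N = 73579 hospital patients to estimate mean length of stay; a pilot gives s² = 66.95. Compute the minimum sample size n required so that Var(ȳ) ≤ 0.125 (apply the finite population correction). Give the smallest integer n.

Without fpc, n₀ = s²/D = 66.95/0.125 = 535.6000.
With fpc, (1 − n/N)·s²/n ≤ D requires n ≥ n₀/(1 + n₀/N) = 535.6000/(1 + 535.6000/73579) = 531.7294.
Rounding up, n = 532.

532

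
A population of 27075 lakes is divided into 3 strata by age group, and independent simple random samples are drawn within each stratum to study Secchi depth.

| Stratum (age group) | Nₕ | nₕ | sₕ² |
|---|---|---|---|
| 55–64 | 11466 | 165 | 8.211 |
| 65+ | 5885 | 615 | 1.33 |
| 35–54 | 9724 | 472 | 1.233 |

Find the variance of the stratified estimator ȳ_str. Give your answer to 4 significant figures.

0.009208

Var(ȳ_str) = Σₕ Wₕ²(1 − fₕ)sₕ²/nₕ with Wₕ = Nₕ/N, N = 27075.
55–64: Wₕ = 0.42349030; term = 0.42349030²·(1 − 0.01439037)·8.211/165 = 0.0087963801.
65+: Wₕ = 0.21735919; term = 0.21735919²·(1 − 0.10450297)·1.33/615 = 9.1494856 × 10^-5.
35–54: Wₕ = 0.35915051; term = 0.35915051²·(1 − 0.04853970)·1.233/472 = 3.2060089 × 10^-4.
Sum = 0.0092084758.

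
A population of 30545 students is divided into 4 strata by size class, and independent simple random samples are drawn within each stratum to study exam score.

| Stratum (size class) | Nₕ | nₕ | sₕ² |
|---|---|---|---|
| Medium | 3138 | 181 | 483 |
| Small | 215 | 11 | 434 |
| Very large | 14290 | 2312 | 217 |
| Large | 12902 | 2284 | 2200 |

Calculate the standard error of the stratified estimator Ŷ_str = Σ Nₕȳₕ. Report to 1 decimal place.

Var(Ŷ_str) = Σₕ Nₕ²(1 − fₕ)sₕ²/nₕ.
Medium: 3138²·(1 − 181/3138)·483/181 = 2.4761265 × 10^7.
Small: 215²·(1 − 11/215)·434/11 = 1.7304764 × 10^6.
Very large: 14290²·(1 − 2312/14290)·217/2312 = 1.6065285 × 10^7.
Large: 12902²·(1 − 2284/12902)·2200/2284 = 1.3195515 × 10^8.
Sum = 1.7451218 × 10^8.
SE = √(1.7451218 × 10^8) = 13210.3.

13210.3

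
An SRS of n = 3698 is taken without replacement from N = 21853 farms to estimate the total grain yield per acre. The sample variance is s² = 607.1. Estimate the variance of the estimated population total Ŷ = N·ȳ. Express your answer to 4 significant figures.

6.513 × 10^7

Var(Ŷ) = N²·Var(ȳ) = N²·(1 − n/N)·s²/n.
f = 3698/21853 = 0.16922162; Var(ȳ) = 0.83077838·607.1/3698 = 0.13638874.
Var(Ŷ) = 21853² · 0.13638874 = 6.5132935 × 10^7.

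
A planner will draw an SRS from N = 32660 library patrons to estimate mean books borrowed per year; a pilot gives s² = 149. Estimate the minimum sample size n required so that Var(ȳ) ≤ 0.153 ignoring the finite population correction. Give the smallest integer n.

Without fpc, n₀ = s²/D = 149/0.153 = 973.8562.
Rounding up, n = 974.

974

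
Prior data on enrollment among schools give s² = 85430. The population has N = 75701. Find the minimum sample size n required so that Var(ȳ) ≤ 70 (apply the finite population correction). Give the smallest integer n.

1202

Without fpc, n₀ = s²/D = 85430/70 = 1220.4286.
With fpc, (1 − n/N)·s²/n ≤ D requires n ≥ n₀/(1 + n₀/N) = 1220.4286/(1 + 1220.4286/75701) = 1201.0654.
Rounding up, n = 1202.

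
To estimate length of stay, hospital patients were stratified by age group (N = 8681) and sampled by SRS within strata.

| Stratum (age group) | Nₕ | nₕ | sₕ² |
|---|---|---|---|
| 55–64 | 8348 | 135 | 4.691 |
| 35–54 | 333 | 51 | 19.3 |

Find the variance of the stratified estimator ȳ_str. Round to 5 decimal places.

Var(ȳ_str) = Σₕ Wₕ²(1 − fₕ)sₕ²/nₕ with Wₕ = Nₕ/N, N = 8681.
55–64: Wₕ = 0.96164036; term = 0.96164036²·(1 − 0.01617154)·4.691/135 = 0.031613779.
35–54: Wₕ = 0.03835964; term = 0.03835964²·(1 − 0.15315315)·19.3/51 = 4.7156435 × 10^-4.
Sum = 0.032085343.

0.03209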